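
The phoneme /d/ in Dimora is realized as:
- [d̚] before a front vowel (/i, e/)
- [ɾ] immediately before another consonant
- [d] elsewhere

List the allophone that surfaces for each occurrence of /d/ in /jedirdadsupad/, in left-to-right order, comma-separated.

Occurrence 1 (position 3): before a front vowel (/i, e/) → [d̚].
Occurrence 2 (position 6): no conditioning environment matches → elsewhere allophone [d].
Occurrence 3 (position 8): immediately before another consonant → [ɾ].
Occurrence 4 (position 13): no conditioning environment matches → elsewhere allophone [d].

[d̚], [d], [ɾ], [d]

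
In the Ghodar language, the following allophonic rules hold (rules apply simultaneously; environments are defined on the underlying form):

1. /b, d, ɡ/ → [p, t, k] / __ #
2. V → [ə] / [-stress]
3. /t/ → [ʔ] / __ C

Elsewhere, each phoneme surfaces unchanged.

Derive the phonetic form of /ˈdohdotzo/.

/d/ (word-initial): rule 1 targets it, but not word-finally → unchanged [d].
/o/ (between /d/ and /h/) fails the environment for rule 2, so it stays [o].
/h/ stays [h].
/d/ (between /h/ and /o/) fails the environment for rule 1, so it stays [d].
Rule 2 applies to /o/ (between /d/ and /t/: in an unstressed syllable) → [ə].
/t/ (between /o/ and /z/) occurs immediately before a consonant → [ʔ] by rule 3.
/z/ — not in any rule's target class → [z].
/o/ — word-final, in an unstressed syllable — surfaces as [ə] (rule 2).

[ˈdohdəʔzə]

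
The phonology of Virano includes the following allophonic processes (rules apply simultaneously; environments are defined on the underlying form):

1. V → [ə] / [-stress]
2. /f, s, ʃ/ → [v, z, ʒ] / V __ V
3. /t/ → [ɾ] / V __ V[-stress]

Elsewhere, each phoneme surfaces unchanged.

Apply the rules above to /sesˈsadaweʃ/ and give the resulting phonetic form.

/s/ (word-initial) fails the environment for rule 2, so it stays [s].
Rule 1 applies to /e/ (between /s/ and /s/: in an unstressed syllable) → [ə].
/s/ (between /e/ and /s/): rule 2 targets it, but not between two vowels → unchanged [s].
/s/ — between /s/ and /a/; rule 2 does not apply here → [s].
/a/ (between /s/ and /d/): rule 1 targets it, but not in an unstressed syllable → unchanged [a].
/d/ — not in any rule's target class → [d].
Rule 1 applies to /a/ (between /d/ and /w/: in an unstressed syllable) → [ə].
/w/ (between /a/ and /e/) is unaffected → [w].
/e/ (between /w/ and /ʃ/): in an unstressed syllable, so rule 1 applies → [ə].
/ʃ/ (word-final) is in the target of rule 2 but the environment (between two vowels) is not met → [ʃ].

[səsˈsadəwəʃ]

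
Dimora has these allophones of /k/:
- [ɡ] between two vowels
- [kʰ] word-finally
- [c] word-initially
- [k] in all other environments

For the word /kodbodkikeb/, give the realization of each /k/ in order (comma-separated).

Occurrence 1 (position 1): word-initially → [c].
Occurrence 2 (position 7): no conditioning environment matches → elsewhere allophone [k].
Occurrence 3 (position 9): between two vowels → [ɡ].

[c], [k], [ɡ]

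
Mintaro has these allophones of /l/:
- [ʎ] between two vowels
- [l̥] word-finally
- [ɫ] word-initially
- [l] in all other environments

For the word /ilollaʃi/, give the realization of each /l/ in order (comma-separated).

Occurrence 1 (position 2): between two vowels → [ʎ].
Occurrence 2 (position 4): no conditioning environment matches → elsewhere allophone [l].
Occurrence 3 (position 5): no conditioning environment matches → elsewhere allophone [l].

[ʎ], [l], [l]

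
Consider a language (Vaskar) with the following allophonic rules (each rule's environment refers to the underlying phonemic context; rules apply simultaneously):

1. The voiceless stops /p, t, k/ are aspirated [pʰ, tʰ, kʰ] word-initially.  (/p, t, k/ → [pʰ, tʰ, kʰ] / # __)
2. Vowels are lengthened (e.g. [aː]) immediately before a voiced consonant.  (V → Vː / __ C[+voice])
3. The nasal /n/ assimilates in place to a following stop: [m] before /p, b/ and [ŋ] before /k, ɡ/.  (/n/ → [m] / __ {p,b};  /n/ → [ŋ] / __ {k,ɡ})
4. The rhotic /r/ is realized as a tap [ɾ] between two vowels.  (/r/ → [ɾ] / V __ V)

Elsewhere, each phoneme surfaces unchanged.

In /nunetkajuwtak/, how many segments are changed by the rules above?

Segments that undergo a rule: /u/ → [uː] (rule 2); /a/ → [aː] (rule 2); /u/ → [uː] (rule 2).
All other segments surface unchanged.

3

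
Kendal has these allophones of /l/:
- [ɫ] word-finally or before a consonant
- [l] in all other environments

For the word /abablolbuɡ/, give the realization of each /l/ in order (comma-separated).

Occurrence 1 (position 5): no conditioning environment matches → elsewhere allophone [l].
Occurrence 2 (position 7): word-finally or before a consonant → [ɫ].

[l], [ɫ]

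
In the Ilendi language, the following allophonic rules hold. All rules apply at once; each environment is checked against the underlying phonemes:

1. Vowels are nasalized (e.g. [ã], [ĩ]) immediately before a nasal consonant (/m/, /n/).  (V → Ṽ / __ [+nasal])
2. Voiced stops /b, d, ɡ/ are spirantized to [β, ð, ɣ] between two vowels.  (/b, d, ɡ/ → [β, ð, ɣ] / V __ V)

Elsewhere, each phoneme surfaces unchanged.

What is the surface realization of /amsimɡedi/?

[ãmsĩmɡeði]

Rule 1 applies to /a/ (word-initial: before a nasal consonant) → [ã].
/i/ (between /s/ and /m/): before a nasal consonant, so rule 1 applies → [ĩ].
/ɡ/ (between /m/ and /e/): rule 2 targets it, but not between two vowels → unchanged [ɡ].
/e/ (between /ɡ/ and /d/) fails the environment for rule 1, so it stays [e].
/d/ (between /e/ and /i/) occurs between two vowels → [ð] by rule 2.
/i/ (word-final) fails the environment for rule 1, so it stays [i].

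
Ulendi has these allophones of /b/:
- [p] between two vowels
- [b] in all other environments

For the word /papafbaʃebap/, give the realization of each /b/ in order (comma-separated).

Occurrence 1 (position 6): no conditioning environment matches → elsewhere allophone [b].
Occurrence 2 (position 10): between two vowels → [p].

[b], [p]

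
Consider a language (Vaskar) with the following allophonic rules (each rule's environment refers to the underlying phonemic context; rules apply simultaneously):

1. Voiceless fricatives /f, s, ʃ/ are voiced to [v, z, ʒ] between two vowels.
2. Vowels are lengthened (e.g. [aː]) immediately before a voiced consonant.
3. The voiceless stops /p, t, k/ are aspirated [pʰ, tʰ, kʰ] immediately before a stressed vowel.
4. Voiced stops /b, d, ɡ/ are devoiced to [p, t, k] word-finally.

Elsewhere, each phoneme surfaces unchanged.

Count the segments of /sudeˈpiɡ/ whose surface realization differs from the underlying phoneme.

4

Segments that undergo a rule: /u/ → [uː] (rule 2); /p/ → [pʰ] (rule 3); /i/ → [iː] (rule 2); /ɡ/ → [k] (rule 4).
All other segments surface unchanged.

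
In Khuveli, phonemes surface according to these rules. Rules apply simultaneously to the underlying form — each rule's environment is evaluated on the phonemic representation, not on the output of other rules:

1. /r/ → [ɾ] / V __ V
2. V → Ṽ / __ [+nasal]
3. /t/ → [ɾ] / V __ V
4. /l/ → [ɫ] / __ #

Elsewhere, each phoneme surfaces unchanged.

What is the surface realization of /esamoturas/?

[esãmoɾuɾas]

/e/ (word-initial): rule 2 targets it, but not before a nasal consonant → unchanged [e].
/s/ — not in any rule's target class → [s].
/a/ (between /s/ and /m/): before a nasal consonant, so rule 2 applies → [ã].
/m/ — not in any rule's target class → [m].
/o/ (between /m/ and /t/) fails the environment for rule 2, so it stays [o].
/t/ (between /o/ and /u/): between two vowels, so rule 3 applies → [ɾ].
/u/ (between /t/ and /r/) is in the target of rule 2 but the environment (before a nasal consonant) is not met → [u].
/r/ (between /u/ and /a/) occurs between two vowels → [ɾ] by rule 1.
/a/ (between /r/ and /s/): rule 2 targets it, but not before a nasal consonant → unchanged [a].
/s/ stays [s].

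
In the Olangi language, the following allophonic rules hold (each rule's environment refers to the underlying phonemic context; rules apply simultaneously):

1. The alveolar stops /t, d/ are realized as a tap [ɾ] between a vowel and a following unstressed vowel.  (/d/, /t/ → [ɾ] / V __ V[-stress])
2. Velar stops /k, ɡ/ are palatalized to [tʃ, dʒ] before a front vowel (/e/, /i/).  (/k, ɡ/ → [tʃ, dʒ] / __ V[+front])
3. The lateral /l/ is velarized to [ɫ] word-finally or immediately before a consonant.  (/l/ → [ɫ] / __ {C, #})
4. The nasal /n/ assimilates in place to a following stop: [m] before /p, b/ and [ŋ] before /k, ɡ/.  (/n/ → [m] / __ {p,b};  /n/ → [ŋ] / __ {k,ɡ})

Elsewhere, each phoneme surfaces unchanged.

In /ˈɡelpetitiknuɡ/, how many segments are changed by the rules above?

4

Segments that undergo a rule: /ɡ/ → [dʒ] (rule 2); /l/ → [ɫ] (rule 3); /t/ → [ɾ] (rule 1); /t/ → [ɾ] (rule 1).
All other segments surface unchanged.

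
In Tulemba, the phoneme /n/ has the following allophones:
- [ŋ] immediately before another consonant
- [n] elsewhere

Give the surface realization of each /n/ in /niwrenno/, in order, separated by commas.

[n], [ŋ], [n]

Occurrence 1 (position 1): no conditioning environment matches → elsewhere allophone [n].
Occurrence 2 (position 6): immediately before another consonant → [ŋ].
Occurrence 3 (position 7): no conditioning environment matches → elsewhere allophone [n].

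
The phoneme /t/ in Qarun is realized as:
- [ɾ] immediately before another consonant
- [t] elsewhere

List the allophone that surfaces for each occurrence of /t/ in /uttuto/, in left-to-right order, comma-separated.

Occurrence 1 (position 2): immediately before another consonant → [ɾ].
Occurrence 2 (position 3): no conditioning environment matches → elsewhere allophone [t].
Occurrence 3 (position 5): no conditioning environment matches → elsewhere allophone [t].

[ɾ], [t], [t]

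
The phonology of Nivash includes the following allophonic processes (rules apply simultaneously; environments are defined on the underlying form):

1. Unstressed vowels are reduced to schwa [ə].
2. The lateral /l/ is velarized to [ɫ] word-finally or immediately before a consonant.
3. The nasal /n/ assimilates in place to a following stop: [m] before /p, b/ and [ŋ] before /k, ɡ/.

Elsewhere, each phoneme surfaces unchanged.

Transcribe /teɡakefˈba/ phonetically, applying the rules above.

[təɡəkəfˈba]

/t/ (word-initial) is unaffected → [t].
/e/ meets the environment for rule 1 (in an unstressed syllable) → [ə].
/ɡ/ (between /e/ and /a/) is unaffected → [ɡ].
/a/ (between /ɡ/ and /k/): in an unstressed syllable, so rule 1 applies → [ə].
/k/ stays [k].
/e/ (between /k/ and /f/) occurs in an unstressed syllable → [ə] by rule 1.
/f/ (between /e/ and /b/): no rule targets it → [f].
/b/ stays [b].
/a/ (word-final): rule 1 targets it, but not in an unstressed syllable → unchanged [a].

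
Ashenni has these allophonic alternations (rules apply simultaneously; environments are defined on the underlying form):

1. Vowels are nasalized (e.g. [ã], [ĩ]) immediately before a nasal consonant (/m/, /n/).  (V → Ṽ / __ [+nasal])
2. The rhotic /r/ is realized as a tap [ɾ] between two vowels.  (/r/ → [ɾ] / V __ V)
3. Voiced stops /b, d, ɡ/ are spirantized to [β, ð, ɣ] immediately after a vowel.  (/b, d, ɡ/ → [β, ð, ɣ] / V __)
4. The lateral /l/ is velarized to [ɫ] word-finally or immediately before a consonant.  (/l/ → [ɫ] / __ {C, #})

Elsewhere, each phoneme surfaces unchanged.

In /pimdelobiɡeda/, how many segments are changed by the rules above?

4

Segments that undergo a rule: /i/ → [ĩ] (rule 1); /b/ → [β] (rule 3); /ɡ/ → [ɣ] (rule 3); /d/ → [ð] (rule 3).
All other segments surface unchanged.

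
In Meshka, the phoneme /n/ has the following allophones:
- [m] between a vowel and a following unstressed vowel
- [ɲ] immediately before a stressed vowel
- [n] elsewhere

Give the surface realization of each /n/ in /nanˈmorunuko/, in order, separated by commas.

Occurrence 1 (position 1): no conditioning environment matches → elsewhere allophone [n].
Occurrence 2 (position 3): no conditioning environment matches → elsewhere allophone [n].
Occurrence 3 (position 8): between a vowel and a following unstressed vowel → [m].

[n], [n], [m]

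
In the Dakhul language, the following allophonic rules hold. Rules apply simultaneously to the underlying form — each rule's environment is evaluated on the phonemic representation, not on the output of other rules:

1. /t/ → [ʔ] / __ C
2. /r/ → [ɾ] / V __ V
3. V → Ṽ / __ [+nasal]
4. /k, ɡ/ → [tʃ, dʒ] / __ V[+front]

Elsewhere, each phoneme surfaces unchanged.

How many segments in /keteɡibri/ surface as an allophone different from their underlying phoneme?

Segments that undergo a rule: /k/ → [tʃ] (rule 4); /ɡ/ → [dʒ] (rule 4).
All other segments surface unchanged.

2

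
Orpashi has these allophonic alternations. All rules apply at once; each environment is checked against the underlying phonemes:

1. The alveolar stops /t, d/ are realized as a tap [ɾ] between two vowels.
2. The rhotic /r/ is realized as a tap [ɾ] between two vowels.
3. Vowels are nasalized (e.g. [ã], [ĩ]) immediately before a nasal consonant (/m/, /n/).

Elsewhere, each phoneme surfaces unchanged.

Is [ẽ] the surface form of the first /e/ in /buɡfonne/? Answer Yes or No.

/e/ — word-final; rule 3 does not apply here → [e].
The actual realization is [e], not [ẽ].

No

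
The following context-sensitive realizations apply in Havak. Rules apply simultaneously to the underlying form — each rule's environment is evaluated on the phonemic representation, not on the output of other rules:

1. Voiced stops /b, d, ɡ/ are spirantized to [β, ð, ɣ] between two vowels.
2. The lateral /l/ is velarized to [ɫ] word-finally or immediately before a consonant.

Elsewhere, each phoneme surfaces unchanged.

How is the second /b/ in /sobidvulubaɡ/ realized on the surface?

/b/ (between /u/ and /a/): between two vowels, so rule 1 applies → [β].

[β]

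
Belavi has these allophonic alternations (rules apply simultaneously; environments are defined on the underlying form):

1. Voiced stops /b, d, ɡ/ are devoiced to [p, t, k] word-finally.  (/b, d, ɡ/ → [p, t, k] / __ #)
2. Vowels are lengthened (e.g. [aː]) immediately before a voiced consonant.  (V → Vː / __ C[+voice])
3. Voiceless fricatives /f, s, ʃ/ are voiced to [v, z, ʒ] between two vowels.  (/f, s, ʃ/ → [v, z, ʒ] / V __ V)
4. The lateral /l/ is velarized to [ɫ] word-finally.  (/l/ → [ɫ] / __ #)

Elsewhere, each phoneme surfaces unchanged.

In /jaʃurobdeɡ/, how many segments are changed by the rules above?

Segments that undergo a rule: /ʃ/ → [ʒ] (rule 3); /u/ → [uː] (rule 2); /o/ → [oː] (rule 2); /e/ → [eː] (rule 2); /ɡ/ → [k] (rule 1).
All other segments surface unchanged.

5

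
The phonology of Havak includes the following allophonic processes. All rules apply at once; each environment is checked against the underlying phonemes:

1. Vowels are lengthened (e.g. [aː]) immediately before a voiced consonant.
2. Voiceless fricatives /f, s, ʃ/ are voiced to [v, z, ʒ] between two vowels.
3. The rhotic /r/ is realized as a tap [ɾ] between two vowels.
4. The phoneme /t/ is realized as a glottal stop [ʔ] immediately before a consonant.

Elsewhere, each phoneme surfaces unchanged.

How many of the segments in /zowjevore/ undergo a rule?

Segments that undergo a rule: /o/ → [oː] (rule 1); /e/ → [eː] (rule 1); /o/ → [oː] (rule 1); /r/ → [ɾ] (rule 3).
All other segments surface unchanged.

4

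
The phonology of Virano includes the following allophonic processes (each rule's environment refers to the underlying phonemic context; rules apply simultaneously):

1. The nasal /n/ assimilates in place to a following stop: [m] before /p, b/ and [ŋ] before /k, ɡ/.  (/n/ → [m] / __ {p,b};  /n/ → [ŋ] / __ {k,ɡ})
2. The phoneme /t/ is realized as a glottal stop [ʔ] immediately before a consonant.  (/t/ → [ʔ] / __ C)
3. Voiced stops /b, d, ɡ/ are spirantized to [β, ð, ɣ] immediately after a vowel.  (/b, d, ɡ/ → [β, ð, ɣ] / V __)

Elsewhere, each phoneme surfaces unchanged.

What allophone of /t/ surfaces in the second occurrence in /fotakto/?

[t]

/t/ (between /k/ and /o/) fails the environment for rule 2, so it stays [t].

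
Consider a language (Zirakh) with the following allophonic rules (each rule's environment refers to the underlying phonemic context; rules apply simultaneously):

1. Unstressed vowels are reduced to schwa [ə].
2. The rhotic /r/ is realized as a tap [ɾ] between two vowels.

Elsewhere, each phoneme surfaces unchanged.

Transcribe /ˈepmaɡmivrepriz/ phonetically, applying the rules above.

/e/ (word-initial) fails the environment for rule 1, so it stays [e].
/p/ stays [p].
/m/ (between /p/ and /a/) is unaffected → [m].
/a/ — between /m/ and /ɡ/, in an unstressed syllable — surfaces as [ə] (rule 1).
/ɡ/ — not in any rule's target class → [ɡ].
/m/ (between /ɡ/ and /i/): no rule targets it → [m].
/i/ (between /m/ and /v/): in an unstressed syllable, so rule 1 applies → [ə].
/v/ — not in any rule's target class → [v].
/r/ (between /v/ and /e/): rule 2 targets it, but not between two vowels → unchanged [r].
/e/ (between /r/ and /p/): in an unstressed syllable, so rule 1 applies → [ə].
/p/ stays [p].
/r/ — between /p/ and /i/; rule 2 does not apply here → [r].
/i/ (between /r/ and /z/) occurs in an unstressed syllable → [ə] by rule 1.
/z/ — not in any rule's target class → [z].

[ˈepməɡməvrəprəz]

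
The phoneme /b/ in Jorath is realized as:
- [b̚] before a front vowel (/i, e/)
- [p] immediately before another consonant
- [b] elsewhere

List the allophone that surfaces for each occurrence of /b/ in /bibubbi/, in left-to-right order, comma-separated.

Occurrence 1 (position 1): before a front vowel (/i, e/) → [b̚].
Occurrence 2 (position 3): no conditioning environment matches → elsewhere allophone [b].
Occurrence 3 (position 5): immediately before another consonant → [p].
Occurrence 4 (position 6): before a front vowel (/i, e/) → [b̚].

[b̚], [b], [p], [b̚]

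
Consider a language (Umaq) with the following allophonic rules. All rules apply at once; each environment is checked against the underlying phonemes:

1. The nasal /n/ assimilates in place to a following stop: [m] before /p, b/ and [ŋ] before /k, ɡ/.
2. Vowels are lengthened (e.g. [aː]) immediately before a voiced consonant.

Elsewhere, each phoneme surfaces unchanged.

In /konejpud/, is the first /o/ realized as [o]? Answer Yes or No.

No

/o/ — between /k/ and /n/, before a voiced consonant — surfaces as [oː] (rule 2).
The actual realization is [oː], not [o].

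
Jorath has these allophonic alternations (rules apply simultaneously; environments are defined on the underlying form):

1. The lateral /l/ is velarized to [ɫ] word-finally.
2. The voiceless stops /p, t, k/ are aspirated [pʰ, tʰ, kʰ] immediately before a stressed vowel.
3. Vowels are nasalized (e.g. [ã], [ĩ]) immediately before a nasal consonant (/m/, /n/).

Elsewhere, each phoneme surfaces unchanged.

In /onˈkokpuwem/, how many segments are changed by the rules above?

Segments that undergo a rule: /o/ → [õ] (rule 3); /k/ → [kʰ] (rule 2); /e/ → [ẽ] (rule 3).
All other segments surface unchanged.

3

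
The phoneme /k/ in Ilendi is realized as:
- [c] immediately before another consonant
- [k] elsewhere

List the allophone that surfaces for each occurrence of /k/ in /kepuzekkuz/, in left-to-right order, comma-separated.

Occurrence 1 (position 1): no conditioning environment matches → elsewhere allophone [k].
Occurrence 2 (position 7): immediately before another consonant → [c].
Occurrence 3 (position 8): no conditioning environment matches → elsewhere allophone [k].

[k], [c], [k]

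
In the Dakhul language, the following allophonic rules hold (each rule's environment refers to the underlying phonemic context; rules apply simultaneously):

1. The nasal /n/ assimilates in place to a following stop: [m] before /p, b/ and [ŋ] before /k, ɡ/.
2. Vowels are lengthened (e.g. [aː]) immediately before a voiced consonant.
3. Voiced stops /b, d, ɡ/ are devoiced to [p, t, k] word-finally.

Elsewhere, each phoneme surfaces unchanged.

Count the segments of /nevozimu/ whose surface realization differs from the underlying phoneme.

Segments that undergo a rule: /e/ → [eː] (rule 2); /o/ → [oː] (rule 2); /i/ → [iː] (rule 2).
All other segments surface unchanged.

3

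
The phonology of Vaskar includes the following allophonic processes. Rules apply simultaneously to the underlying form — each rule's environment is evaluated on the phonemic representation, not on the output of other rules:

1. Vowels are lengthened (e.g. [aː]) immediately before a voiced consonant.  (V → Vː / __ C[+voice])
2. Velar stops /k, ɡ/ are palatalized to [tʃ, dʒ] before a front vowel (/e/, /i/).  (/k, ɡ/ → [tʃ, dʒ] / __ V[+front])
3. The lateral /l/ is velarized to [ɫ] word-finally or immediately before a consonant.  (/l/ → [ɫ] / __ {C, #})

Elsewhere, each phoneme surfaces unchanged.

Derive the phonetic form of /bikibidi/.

/b/ — not in any rule's target class → [b].
/i/ (between /b/ and /k/) fails the environment for rule 1, so it stays [i].
/k/ — between /i/ and /i/, before a front vowel — surfaces as [tʃ] (rule 2).
/i/ — between /k/ and /b/, before a voiced consonant — surfaces as [iː] (rule 1).
/b/ (between /i/ and /i/) is unaffected → [b].
/i/ (between /b/ and /d/): before a voiced consonant, so rule 1 applies → [iː].
/d/ (between /i/ and /i/) is unaffected → [d].
/i/ — word-final; rule 1 does not apply here → [i].

[bitʃiːbiːdi]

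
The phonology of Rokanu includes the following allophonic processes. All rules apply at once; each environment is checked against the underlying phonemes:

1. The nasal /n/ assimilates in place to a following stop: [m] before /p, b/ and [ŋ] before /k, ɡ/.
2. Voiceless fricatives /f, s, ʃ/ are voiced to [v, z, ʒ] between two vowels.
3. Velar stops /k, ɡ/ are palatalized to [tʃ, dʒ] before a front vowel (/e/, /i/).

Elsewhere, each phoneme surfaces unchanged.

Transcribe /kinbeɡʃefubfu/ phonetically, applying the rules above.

/k/ — word-initial, before a front vowel — surfaces as [tʃ] (rule 3).
/i/ (between /k/ and /n/) is unaffected → [i].
Rule 1 applies to /n/ (between /i/ and /b/: before a labial or velar stop) → [m].
/b/ (between /n/ and /e/) is unaffected → [b].
/e/ (between /b/ and /ɡ/) is unaffected → [e].
/ɡ/ — between /e/ and /ʃ/; rule 3 does not apply here → [ɡ].
/ʃ/ (between /ɡ/ and /e/) is in the target of rule 2 but the environment (between two vowels) is not met → [ʃ].
/e/ (between /ʃ/ and /f/): no rule targets it → [e].
/f/ — between /e/ and /u/, between two vowels — surfaces as [v] (rule 2).
/u/ stays [u].
/b/ (between /u/ and /f/): no rule targets it → [b].
/f/ (between /b/ and /u/) fails the environment for rule 2, so it stays [f].
/u/ stays [u].

[tʃimbeɡʃevubfu]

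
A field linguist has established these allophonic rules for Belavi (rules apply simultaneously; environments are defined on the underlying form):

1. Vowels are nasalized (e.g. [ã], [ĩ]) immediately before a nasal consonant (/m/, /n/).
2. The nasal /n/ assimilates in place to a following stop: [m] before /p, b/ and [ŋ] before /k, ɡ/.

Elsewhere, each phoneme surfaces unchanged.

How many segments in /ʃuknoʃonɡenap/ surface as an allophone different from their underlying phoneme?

3

Segments that undergo a rule: /o/ → [õ] (rule 1); /n/ → [ŋ] (rule 2); /e/ → [ẽ] (rule 1).
All other segments surface unchanged.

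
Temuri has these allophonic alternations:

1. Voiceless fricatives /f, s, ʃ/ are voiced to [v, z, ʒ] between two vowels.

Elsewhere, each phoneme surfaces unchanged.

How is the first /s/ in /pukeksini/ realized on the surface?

[s]

/s/ (between /k/ and /i/): rule 1 targets it, but not between two vowels → unchanged [s].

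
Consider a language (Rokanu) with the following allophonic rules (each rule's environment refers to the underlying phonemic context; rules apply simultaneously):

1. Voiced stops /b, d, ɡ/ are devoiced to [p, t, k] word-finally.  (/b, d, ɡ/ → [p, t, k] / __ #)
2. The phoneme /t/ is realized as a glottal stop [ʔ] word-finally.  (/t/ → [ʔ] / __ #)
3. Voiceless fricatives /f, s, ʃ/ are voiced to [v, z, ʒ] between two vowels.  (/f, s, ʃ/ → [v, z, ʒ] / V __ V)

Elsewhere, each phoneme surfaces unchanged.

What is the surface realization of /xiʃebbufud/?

/ʃ/ (between /i/ and /e/) occurs between two vowels → [ʒ] by rule 3.
/b/ (between /e/ and /b/) fails the environment for rule 1, so it stays [b].
/b/ (between /b/ and /u/) fails the environment for rule 1, so it stays [b].
Rule 3 applies to /f/ (between /u/ and /u/: between two vowels) → [v].
/d/ — word-final, word-finally — surfaces as [t] (rule 1).

[xiʒebbuvut]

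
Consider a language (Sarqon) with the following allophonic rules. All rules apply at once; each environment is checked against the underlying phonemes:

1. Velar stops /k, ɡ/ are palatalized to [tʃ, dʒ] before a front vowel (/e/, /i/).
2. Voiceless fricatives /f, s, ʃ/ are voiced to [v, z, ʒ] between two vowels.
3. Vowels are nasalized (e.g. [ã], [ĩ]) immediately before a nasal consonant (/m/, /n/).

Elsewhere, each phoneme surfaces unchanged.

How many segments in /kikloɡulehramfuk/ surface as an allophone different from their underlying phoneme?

2

Segments that undergo a rule: /k/ → [tʃ] (rule 1); /a/ → [ã] (rule 3).
All other segments surface unchanged.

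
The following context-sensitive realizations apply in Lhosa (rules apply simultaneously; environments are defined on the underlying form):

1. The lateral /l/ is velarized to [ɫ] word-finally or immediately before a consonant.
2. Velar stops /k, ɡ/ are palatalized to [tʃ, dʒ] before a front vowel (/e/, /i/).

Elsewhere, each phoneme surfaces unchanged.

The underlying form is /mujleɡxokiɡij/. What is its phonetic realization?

/m/ stays [m].
/u/ (between /m/ and /j/) is unaffected → [u].
/j/ (between /u/ and /l/): no rule targets it → [j].
/l/ (between /j/ and /e/): rule 1 targets it, but not word-finally or immediately before a consonant → unchanged [l].
/e/ (between /l/ and /ɡ/): no rule targets it → [e].
/ɡ/ (between /e/ and /x/) is in the target of rule 2 but the environment (before a front vowel) is not met → [ɡ].
/x/ (between /ɡ/ and /o/): no rule targets it → [x].
/o/ — not in any rule's target class → [o].
/k/ (between /o/ and /i/) occurs before a front vowel → [tʃ] by rule 2.
/i/ (between /k/ and /ɡ/): no rule targets it → [i].
Rule 2 applies to /ɡ/ (between /i/ and /i/: before a front vowel) → [dʒ].
/i/ stays [i].
/j/ (word-final) is unaffected → [j].

[mujleɡxotʃidʒij]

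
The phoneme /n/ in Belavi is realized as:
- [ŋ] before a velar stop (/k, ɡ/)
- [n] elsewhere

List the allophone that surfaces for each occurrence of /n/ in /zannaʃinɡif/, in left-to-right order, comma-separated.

[n], [n], [ŋ]

Occurrence 1 (position 3): no conditioning environment matches → elsewhere allophone [n].
Occurrence 2 (position 4): no conditioning environment matches → elsewhere allophone [n].
Occurrence 3 (position 8): before a velar stop → [ŋ].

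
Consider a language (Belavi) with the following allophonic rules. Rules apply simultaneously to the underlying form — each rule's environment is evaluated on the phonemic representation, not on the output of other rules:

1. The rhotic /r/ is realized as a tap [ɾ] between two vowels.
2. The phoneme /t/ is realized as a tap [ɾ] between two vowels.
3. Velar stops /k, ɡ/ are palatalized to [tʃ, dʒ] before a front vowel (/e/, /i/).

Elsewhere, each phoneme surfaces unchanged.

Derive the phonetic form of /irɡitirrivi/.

/r/ (between /i/ and /ɡ/): rule 1 targets it, but not between two vowels → unchanged [r].
/ɡ/ meets the environment for rule 3 (before a front vowel) → [dʒ].
Rule 2 applies to /t/ (between /i/ and /i/: between two vowels) → [ɾ].
/r/ — between /i/ and /r/; rule 1 does not apply here → [r].
/r/ — between /r/ and /i/; rule 1 does not apply here → [r].

[irdʒiɾirrivi]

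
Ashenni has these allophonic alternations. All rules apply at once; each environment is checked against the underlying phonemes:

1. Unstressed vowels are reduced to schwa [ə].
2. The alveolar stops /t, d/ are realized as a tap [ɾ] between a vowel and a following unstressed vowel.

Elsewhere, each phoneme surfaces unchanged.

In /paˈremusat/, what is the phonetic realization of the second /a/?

Rule 1 applies to /a/ (between /s/ and /t/: in an unstressed syllable) → [ə].

[ə]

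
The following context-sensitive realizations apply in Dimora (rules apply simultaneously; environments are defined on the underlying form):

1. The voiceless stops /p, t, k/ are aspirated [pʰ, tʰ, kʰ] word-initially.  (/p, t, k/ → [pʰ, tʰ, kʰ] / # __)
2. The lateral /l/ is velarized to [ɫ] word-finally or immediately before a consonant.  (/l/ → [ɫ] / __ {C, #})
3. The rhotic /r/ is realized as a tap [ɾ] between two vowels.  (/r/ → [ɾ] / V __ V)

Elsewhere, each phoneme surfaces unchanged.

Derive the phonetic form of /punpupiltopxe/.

[pʰunpupiɫtopxe]

Rule 1 applies to /p/ (word-initial: word-initially) → [pʰ].
/u/ (between /p/ and /n/): no rule targets it → [u].
/n/ (between /u/ and /p/) is unaffected → [n].
/p/ — between /n/ and /u/; rule 1 does not apply here → [p].
/u/ — not in any rule's target class → [u].
/p/ (between /u/ and /i/): rule 1 targets it, but not word-initially → unchanged [p].
/i/ stays [i].
/l/ (between /i/ and /t/) occurs word-finally or immediately before a consonant → [ɫ] by rule 2.
/t/ — between /l/ and /o/; rule 1 does not apply here → [t].
/o/ (between /t/ and /p/) is unaffected → [o].
/p/ (between /o/ and /x/) fails the environment for rule 1, so it stays [p].
/x/ — not in any rule's target class → [x].
/e/ (word-final): no rule targets it → [e].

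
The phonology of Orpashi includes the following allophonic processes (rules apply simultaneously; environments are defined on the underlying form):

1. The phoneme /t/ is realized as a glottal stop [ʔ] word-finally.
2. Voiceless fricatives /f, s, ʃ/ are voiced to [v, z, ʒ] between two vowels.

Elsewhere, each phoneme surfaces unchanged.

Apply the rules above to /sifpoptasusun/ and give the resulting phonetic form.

[sifpoptazuzun]

/s/ (word-initial) fails the environment for rule 2, so it stays [s].
/i/ — not in any rule's target class → [i].
/f/ (between /i/ and /p/) fails the environment for rule 2, so it stays [f].
/p/ (between /f/ and /o/): no rule targets it → [p].
/o/ (between /p/ and /p/) is unaffected → [o].
/p/ (between /o/ and /t/): no rule targets it → [p].
/t/ (between /p/ and /a/) fails the environment for rule 1, so it stays [t].
/a/ (between /t/ and /s/) is unaffected → [a].
/s/ meets the environment for rule 2 (between two vowels) → [z].
/u/ (between /s/ and /s/): no rule targets it → [u].
/s/ meets the environment for rule 2 (between two vowels) → [z].
/u/ — not in any rule's target class → [u].
/n/ (word-final) is unaffected → [n].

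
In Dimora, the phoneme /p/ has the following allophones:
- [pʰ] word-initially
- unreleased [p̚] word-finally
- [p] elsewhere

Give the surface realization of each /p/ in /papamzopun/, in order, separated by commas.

[pʰ], [p], [p]

Occurrence 1 (position 1): word-initially → [pʰ].
Occurrence 2 (position 3): no conditioning environment matches → elsewhere allophone [p].
Occurrence 3 (position 8): no conditioning environment matches → elsewhere allophone [p].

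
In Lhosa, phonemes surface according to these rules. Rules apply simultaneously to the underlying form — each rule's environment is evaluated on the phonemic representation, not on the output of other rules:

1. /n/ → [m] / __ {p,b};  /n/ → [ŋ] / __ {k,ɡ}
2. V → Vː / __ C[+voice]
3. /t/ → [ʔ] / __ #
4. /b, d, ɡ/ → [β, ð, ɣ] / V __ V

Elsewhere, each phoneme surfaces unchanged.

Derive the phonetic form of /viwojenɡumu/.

[viːwoːjeːŋɡuːmu]

/v/ (word-initial): no rule targets it → [v].
Rule 2 applies to /i/ (between /v/ and /w/: before a voiced consonant) → [iː].
/w/ stays [w].
Rule 2 applies to /o/ (between /w/ and /j/: before a voiced consonant) → [oː].
/j/ stays [j].
Rule 2 applies to /e/ (between /j/ and /n/: before a voiced consonant) → [eː].
/n/ (between /e/ and /ɡ/): before a labial or velar stop, so rule 1 applies → [ŋ].
/ɡ/ (between /n/ and /u/): rule 4 targets it, but not between two vowels → unchanged [ɡ].
/u/ — between /ɡ/ and /m/, before a voiced consonant — surfaces as [uː] (rule 2).
/m/ (between /u/ and /u/): no rule targets it → [m].
/u/ (word-final): rule 2 targets it, but not before a voiced consonant → unchanged [u].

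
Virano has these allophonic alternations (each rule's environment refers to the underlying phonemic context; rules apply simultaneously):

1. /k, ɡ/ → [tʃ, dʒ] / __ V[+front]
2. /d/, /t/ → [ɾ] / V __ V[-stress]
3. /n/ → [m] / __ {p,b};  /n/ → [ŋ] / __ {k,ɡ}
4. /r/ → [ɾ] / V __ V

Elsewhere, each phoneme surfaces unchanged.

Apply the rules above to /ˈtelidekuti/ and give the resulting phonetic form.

/t/ — word-initial; rule 2 does not apply here → [t].
Rule 2 applies to /d/ (between /i/ and /e/: between a vowel and a following unstressed vowel) → [ɾ].
/k/ (between /e/ and /u/): rule 1 targets it, but not before a front vowel → unchanged [k].
/t/ — between /u/ and /i/, between a vowel and a following unstressed vowel — surfaces as [ɾ] (rule 2).

[ˈteliɾekuɾi]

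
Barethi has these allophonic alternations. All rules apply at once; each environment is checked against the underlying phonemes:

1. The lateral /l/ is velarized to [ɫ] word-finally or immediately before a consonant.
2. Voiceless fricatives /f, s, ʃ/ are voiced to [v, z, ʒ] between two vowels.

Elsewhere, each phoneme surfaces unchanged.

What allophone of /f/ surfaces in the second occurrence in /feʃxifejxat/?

[v]

/f/ (between /i/ and /e/) occurs between two vowels → [v] by rule 2.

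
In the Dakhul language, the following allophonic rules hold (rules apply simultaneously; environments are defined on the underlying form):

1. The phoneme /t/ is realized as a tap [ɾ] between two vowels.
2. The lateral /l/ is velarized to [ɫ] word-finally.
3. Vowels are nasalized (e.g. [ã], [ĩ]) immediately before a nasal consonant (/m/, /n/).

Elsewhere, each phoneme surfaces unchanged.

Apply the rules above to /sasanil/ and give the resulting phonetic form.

/s/ (word-initial) is unaffected → [s].
/a/ (between /s/ and /s/): rule 3 targets it, but not before a nasal consonant → unchanged [a].
/s/ (between /a/ and /a/): no rule targets it → [s].
/a/ — between /s/ and /n/, before a nasal consonant — surfaces as [ã] (rule 3).
/n/ — not in any rule's target class → [n].
/i/ (between /n/ and /l/): rule 3 targets it, but not before a nasal consonant → unchanged [i].
/l/ (word-final): word-finally, so rule 2 applies → [ɫ].

[sasãniɫ]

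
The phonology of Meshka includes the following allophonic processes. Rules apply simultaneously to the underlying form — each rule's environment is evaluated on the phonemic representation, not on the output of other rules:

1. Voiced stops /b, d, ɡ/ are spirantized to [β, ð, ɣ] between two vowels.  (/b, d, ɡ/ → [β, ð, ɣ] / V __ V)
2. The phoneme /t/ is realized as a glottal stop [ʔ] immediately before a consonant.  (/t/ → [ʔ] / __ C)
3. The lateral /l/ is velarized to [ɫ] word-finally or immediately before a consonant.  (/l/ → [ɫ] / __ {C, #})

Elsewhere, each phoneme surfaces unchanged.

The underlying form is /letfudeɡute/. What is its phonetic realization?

/l/ (word-initial) fails the environment for rule 3, so it stays [l].
/t/ — between /e/ and /f/, immediately before a consonant — surfaces as [ʔ] (rule 2).
/d/ (between /u/ and /e/): between two vowels, so rule 1 applies → [ð].
/ɡ/ — between /e/ and /u/, between two vowels — surfaces as [ɣ] (rule 1).
/t/ (between /u/ and /e/): rule 2 targets it, but not immediately before a consonant → unchanged [t].

[leʔfuðeɣute]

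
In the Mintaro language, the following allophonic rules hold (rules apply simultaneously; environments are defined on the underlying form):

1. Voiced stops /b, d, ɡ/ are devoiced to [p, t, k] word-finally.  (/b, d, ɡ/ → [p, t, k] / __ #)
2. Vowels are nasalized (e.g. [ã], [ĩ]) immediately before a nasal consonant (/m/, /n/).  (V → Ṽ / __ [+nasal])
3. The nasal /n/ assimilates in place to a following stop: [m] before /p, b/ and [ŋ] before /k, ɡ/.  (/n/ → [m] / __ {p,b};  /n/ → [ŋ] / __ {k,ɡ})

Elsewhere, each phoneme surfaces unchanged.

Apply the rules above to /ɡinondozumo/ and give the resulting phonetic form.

[ɡĩnõndozũmo]

/ɡ/ (word-initial): rule 1 targets it, but not word-finally → unchanged [ɡ].
/i/ meets the environment for rule 2 (before a nasal consonant) → [ĩ].
/n/ (between /i/ and /o/) fails the environment for rule 3, so it stays [n].
/o/ (between /n/ and /n/): before a nasal consonant, so rule 2 applies → [õ].
/n/ — between /o/ and /d/; rule 3 does not apply here → [n].
/d/ (between /n/ and /o/) fails the environment for rule 1, so it stays [d].
/o/ — between /d/ and /z/; rule 2 does not apply here → [o].
/z/ (between /o/ and /u/): no rule targets it → [z].
/u/ — between /z/ and /m/, before a nasal consonant — surfaces as [ũ] (rule 2).
/m/ (between /u/ and /o/) is unaffected → [m].
/o/ — word-final; rule 2 does not apply here → [o].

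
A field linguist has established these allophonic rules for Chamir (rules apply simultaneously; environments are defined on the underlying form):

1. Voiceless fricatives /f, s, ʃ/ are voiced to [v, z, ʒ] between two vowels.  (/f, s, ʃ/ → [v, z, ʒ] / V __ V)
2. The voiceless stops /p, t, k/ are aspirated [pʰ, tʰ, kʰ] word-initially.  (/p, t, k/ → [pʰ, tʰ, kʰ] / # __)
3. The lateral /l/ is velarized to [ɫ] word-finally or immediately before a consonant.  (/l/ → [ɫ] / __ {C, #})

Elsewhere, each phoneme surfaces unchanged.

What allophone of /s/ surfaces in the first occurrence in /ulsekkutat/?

[s]

/s/ — between /l/ and /e/; rule 1 does not apply here → [s].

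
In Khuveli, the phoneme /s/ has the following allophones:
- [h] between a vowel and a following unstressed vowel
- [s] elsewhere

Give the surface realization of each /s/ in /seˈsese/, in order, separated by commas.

[s], [s], [h]

Occurrence 1 (position 1): no conditioning environment matches → elsewhere allophone [s].
Occurrence 2 (position 3): no conditioning environment matches → elsewhere allophone [s].
Occurrence 3 (position 5): between a vowel and a following unstressed vowel → [h].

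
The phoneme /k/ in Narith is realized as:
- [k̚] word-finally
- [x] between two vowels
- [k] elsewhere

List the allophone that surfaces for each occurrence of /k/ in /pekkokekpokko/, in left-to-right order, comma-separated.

Occurrence 1 (position 3): no conditioning environment matches → elsewhere allophone [k].
Occurrence 2 (position 4): no conditioning environment matches → elsewhere allophone [k].
Occurrence 3 (position 6): between two vowels → [x].
Occurrence 4 (position 8): no conditioning environment matches → elsewhere allophone [k].
Occurrence 5 (position 11): no conditioning environment matches → elsewhere allophone [k].
Occurrence 6 (position 12): no conditioning environment matches → elsewhere allophone [k].

[k], [k], [x], [k], [k], [k]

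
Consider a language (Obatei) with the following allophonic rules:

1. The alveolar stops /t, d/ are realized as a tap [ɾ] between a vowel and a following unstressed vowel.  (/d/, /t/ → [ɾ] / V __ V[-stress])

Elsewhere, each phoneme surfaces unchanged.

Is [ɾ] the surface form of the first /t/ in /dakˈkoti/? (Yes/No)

Yes

/t/ (between /o/ and /i/): between a vowel and a following unstressed vowel, so rule 1 applies → [ɾ].
The actual realization is [ɾ], which matches [ɾ].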